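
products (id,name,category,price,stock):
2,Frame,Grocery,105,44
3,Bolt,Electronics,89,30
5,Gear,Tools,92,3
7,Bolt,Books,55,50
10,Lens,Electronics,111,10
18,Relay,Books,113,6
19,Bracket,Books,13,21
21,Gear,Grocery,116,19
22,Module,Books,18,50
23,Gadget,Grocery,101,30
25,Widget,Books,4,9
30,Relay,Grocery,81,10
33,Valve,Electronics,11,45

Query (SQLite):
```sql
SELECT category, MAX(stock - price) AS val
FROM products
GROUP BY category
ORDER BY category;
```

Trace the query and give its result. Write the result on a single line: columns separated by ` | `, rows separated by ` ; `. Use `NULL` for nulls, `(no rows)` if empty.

Books | 32 ; Electronics | 34 ; Grocery | -61 ; Tools | -89

For each row compute stock - price.
Group by category; take MAX of the expression per group.
  Books: ids {7, 18, 19, 22, 25} → MAX(stock - price)=32
  Electronics: ids {3, 10, 33} → MAX(stock - price)=34
  Grocery: ids {2, 21, 23, 30} → MAX(stock - price)=-61
  Tools: ids {5} → MAX(stock - price)=-89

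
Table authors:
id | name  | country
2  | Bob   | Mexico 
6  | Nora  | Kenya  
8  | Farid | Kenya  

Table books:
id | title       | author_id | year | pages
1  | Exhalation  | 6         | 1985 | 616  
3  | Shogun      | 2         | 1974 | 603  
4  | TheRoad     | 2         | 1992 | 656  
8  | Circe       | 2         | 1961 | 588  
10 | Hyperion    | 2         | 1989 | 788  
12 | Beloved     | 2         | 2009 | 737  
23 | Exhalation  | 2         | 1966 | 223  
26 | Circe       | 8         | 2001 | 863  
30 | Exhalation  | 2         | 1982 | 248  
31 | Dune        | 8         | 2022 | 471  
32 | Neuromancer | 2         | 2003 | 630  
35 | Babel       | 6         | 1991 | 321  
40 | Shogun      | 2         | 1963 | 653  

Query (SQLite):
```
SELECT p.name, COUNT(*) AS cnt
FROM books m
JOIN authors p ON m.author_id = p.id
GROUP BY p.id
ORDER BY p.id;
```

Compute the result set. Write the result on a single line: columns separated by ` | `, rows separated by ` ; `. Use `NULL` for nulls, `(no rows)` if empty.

Bob | 9 ; Nora | 2 ; Farid | 2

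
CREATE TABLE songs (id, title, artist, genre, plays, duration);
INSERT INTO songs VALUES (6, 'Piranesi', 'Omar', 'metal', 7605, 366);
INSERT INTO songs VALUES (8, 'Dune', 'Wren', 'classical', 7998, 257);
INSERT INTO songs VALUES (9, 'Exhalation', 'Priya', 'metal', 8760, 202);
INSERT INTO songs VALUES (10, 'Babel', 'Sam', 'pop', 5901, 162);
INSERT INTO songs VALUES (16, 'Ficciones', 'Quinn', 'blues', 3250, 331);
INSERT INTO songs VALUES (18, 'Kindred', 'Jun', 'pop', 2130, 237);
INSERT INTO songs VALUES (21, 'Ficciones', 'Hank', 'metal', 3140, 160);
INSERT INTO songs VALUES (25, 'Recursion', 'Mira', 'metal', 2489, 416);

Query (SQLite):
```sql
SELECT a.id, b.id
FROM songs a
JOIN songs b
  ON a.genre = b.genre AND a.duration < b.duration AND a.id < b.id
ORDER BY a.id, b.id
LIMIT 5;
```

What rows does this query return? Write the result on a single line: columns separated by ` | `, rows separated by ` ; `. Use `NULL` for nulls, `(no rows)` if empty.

Pairs (a,b) with same genre, a.duration < b.duration, a.id < b.id.
genre groups: blues:{16} classical:{8} metal:{6,9,21,25} pop:{10,18}
Ordered by (a.id, b.id); first 5.

6 | 25 ; 9 | 25 ; 10 | 18 ; 21 | 25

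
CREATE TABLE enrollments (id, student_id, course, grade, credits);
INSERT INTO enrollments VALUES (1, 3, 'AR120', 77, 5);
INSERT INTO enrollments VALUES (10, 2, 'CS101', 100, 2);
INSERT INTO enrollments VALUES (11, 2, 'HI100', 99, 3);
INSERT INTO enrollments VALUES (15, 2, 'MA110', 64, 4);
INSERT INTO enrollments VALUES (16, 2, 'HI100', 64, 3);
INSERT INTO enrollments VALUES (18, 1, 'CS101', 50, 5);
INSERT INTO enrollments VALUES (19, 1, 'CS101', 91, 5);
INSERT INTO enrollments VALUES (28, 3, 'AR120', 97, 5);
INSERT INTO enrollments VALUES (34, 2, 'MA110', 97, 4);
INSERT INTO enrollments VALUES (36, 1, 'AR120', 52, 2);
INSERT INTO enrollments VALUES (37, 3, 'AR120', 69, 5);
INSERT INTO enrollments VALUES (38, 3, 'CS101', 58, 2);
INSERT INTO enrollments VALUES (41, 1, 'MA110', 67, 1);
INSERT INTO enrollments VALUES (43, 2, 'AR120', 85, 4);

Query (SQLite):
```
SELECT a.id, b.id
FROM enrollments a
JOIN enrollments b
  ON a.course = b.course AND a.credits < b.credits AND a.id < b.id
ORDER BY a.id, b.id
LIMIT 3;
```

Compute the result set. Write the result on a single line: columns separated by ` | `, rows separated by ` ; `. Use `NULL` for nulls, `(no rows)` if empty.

10 | 18 ; 10 | 19 ; 36 | 37

Pairs (a,b) with same course, a.credits < b.credits, a.id < b.id.
course groups: AR120:{1,28,36,37,43} CS101:{10,18,19,38} HI100:{11,16} MA110:{15,34,41}
Ordered by (a.id, b.id); first 3.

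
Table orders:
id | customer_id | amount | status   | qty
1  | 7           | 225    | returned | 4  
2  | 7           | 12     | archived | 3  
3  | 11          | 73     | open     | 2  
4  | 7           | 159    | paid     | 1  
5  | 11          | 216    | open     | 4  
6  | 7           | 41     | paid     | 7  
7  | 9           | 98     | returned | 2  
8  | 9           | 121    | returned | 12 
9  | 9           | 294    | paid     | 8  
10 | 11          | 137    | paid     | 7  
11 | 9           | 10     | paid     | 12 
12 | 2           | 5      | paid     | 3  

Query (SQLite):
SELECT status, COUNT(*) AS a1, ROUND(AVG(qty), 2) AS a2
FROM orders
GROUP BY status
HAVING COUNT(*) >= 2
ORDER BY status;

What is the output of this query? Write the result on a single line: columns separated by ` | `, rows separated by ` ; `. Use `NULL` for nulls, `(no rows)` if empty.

Group orders by status.
Per group compute: COUNT(*), ROUND(AVG(qty), 2).
HAVING: drop groups with fewer than 2 rows.
  archived: ids {2} → COUNT(*)=1, ROUND(AVG(qty), 2)=3
  open: ids {3, 5} → COUNT(*)=2, ROUND(AVG(qty), 2)=3
  paid: ids {4, 6, 9, 10, 11, 12} → COUNT(*)=6, ROUND(AVG(qty), 2)=6.33
  returned: ids {1, 7, 8} → COUNT(*)=3, ROUND(AVG(qty), 2)=6

open | 2 | 3 ; paid | 6 | 6.33 ; returned | 3 | 6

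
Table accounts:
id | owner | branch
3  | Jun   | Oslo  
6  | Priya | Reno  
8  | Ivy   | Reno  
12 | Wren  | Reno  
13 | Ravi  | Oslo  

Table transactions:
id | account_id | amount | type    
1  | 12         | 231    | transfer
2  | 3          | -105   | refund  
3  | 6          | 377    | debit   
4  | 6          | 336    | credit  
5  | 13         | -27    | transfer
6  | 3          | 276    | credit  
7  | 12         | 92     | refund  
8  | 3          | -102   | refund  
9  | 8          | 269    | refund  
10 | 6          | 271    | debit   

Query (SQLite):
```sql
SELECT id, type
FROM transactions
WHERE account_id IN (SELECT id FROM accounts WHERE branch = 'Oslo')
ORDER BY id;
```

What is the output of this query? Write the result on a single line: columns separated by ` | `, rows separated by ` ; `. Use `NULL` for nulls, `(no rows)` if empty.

Inner query: accounts.id where branch = 'Oslo'.
Outer: keep transactions rows whose account_id is in that set.
Inner query → {3, 13}

2 | refund ; 5 | transfer ; 6 | credit ; 8 | refund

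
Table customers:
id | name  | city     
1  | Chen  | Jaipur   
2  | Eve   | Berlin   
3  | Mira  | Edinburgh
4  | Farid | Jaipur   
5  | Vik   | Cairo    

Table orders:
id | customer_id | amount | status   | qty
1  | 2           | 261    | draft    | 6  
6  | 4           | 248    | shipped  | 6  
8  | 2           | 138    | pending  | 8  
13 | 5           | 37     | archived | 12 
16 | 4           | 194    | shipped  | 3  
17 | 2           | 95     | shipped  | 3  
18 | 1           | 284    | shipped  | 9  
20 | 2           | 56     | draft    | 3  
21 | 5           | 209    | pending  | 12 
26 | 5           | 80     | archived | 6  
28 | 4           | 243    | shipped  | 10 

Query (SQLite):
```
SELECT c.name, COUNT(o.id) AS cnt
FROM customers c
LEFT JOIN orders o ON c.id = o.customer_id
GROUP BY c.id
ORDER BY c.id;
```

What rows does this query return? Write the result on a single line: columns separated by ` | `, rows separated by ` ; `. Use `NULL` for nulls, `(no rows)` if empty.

LEFT JOIN keeps every customers row; unmatched ones get NULL for orders columns.
Group by customers.id and compute COUNT(o.id). COUNT(col) of an all-NULL group is 0.
  1: ids {18} → COUNT(o.id)=1
  2: ids {1, 8, 17, 20} → COUNT(o.id)=4
  3: ids {—} → COUNT(o.id)=0
  4: ids {6, 16, 28} → COUNT(o.id)=3
  5: ids {13, 21, 26} → COUNT(o.id)=3

Chen | 1 ; Eve | 4 ; Mira | 0 ; Farid | 3 ; Vik | 3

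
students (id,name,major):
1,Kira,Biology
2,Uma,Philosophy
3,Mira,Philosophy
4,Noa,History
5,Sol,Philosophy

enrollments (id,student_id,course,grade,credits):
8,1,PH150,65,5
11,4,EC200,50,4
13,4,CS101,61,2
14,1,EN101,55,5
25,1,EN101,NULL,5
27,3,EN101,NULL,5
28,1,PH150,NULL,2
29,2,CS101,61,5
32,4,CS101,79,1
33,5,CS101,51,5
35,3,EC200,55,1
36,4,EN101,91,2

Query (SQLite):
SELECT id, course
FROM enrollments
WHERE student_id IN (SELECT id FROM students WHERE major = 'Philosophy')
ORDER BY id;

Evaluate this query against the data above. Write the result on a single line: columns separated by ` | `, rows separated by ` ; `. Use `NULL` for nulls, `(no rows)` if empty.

Inner query: students.id where major = 'Philosophy'.
Outer: keep enrollments rows whose student_id is in that set.
Inner query → {2, 3, 5}

27 | EN101 ; 29 | CS101 ; 33 | CS101 ; 35 | EC200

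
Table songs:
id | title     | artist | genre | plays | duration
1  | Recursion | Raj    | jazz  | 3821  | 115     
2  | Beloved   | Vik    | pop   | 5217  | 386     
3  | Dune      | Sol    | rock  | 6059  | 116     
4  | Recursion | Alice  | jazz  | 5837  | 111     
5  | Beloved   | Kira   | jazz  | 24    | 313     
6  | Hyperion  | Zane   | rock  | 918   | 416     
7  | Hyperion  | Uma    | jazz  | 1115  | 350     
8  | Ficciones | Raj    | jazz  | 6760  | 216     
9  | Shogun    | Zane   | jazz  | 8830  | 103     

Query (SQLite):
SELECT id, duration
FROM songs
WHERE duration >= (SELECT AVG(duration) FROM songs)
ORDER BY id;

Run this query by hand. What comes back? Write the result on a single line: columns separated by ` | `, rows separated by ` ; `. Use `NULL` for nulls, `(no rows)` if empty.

Scalar subquery: AVG(duration) over all songs rows = 236.222222 (≈; comparison uses full precision).
Keep rows where duration >= that value.

2 | 386 ; 5 | 313 ; 6 | 416 ; 7 | 350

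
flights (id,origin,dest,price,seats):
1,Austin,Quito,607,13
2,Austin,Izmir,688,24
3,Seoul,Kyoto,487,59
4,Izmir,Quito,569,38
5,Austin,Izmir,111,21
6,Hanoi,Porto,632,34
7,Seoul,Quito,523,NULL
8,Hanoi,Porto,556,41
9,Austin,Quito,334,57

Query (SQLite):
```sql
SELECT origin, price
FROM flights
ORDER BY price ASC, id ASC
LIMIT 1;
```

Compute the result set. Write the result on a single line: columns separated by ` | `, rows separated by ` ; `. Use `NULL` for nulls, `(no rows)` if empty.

Austin | 111

Sort by price asc, tiebreak id asc: (111, id=5), (334, id=9), (487, id=3), (523, id=7) …. Take first 1.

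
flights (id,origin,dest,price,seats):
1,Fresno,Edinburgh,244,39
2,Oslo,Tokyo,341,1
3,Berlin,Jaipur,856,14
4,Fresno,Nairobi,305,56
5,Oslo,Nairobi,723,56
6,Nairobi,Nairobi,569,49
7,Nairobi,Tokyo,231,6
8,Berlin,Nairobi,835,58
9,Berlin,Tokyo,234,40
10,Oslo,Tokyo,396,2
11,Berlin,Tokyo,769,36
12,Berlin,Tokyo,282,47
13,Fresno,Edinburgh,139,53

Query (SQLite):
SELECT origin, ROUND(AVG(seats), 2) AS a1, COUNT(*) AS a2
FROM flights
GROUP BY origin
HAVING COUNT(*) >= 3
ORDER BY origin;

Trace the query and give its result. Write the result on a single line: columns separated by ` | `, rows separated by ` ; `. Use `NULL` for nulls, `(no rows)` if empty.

Berlin | 39 | 5 ; Fresno | 49.33 | 3 ; Oslo | 19.67 | 3

Group flights by origin.
Per group compute: ROUND(AVG(seats), 2), COUNT(*).
HAVING: drop groups with fewer than 3 rows.
  Berlin: ids {3, 8, 9, 11, 12} → ROUND(AVG(seats), 2)=39, COUNT(*)=5
  Fresno: ids {1, 4, 13} → ROUND(AVG(seats), 2)=49.33, COUNT(*)=3
  Nairobi: ids {6, 7} → ROUND(AVG(seats), 2)=27.5, COUNT(*)=2
  Oslo: ids {2, 5, 10} → ROUND(AVG(seats), 2)=19.67, COUNT(*)=3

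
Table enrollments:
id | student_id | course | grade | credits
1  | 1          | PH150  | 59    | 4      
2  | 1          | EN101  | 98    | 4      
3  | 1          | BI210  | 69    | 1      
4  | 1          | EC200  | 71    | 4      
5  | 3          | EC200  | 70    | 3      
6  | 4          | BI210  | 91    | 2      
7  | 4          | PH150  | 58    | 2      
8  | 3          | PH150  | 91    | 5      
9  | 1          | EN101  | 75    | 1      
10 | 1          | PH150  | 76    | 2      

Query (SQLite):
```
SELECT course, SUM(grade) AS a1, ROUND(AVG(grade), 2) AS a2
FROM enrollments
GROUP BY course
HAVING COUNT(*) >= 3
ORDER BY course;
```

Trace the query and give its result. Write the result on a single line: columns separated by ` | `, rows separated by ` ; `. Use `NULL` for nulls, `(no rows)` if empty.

PH150 | 284 | 71

Group enrollments by course.
Per group compute: SUM(grade), ROUND(AVG(grade), 2).
HAVING: drop groups with fewer than 3 rows.
  BI210: ids {3, 6} → SUM(grade)=160, ROUND(AVG(grade), 2)=80
  EC200: ids {4, 5} → SUM(grade)=141, ROUND(AVG(grade), 2)=70.5
  EN101: ids {2, 9} → SUM(grade)=173, ROUND(AVG(grade), 2)=86.5
  PH150: ids {1, 7, 8, 10} → SUM(grade)=284, ROUND(AVG(grade), 2)=71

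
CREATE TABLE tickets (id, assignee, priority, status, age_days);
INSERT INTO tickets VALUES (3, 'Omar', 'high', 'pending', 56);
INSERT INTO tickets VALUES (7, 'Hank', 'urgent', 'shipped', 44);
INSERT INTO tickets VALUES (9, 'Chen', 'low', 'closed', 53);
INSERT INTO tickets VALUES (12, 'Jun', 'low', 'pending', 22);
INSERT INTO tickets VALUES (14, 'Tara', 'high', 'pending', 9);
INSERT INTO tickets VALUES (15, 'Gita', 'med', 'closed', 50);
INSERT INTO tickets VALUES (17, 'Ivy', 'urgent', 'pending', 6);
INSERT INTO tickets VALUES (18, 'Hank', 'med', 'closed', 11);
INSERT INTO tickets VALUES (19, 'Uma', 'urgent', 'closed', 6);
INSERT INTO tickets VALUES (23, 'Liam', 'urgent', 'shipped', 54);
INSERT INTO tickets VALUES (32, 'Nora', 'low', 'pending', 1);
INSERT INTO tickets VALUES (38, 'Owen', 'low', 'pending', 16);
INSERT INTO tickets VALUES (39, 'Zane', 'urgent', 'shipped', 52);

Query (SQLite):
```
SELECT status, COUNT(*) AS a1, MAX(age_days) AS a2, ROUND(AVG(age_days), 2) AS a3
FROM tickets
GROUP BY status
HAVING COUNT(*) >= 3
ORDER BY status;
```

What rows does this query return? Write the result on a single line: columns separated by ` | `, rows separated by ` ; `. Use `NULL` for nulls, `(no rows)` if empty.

Group tickets by status.
Per group compute: COUNT(*), MAX(age_days), ROUND(AVG(age_days), 2).
HAVING: drop groups with fewer than 3 rows.
  closed: ids {9, 15, 18, 19} → COUNT(*)=4, MAX(age_days)=53, ROUND(AVG(age_days), 2)=30
  pending: ids {3, 12, 14, 17, 32, 38} → COUNT(*)=6, MAX(age_days)=56, ROUND(AVG(age_days), 2)=18.33
  shipped: ids {7, 23, 39} → COUNT(*)=3, MAX(age_days)=54, ROUND(AVG(age_days), 2)=50

closed | 4 | 53 | 30 ; pending | 6 | 56 | 18.33 ; shipped | 3 | 54 | 50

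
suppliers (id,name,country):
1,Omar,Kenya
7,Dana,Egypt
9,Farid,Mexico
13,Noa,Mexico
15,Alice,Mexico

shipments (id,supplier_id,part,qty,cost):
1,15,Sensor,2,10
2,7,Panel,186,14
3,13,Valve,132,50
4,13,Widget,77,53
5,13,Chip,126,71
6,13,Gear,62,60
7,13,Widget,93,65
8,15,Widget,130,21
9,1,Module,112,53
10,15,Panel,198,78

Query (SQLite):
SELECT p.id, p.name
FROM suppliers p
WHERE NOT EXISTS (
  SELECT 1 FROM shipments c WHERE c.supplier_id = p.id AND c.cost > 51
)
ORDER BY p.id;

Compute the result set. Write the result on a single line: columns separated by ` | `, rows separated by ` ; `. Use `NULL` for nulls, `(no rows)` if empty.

7 | Dana ; 9 | Farid

For each suppliers row, check whether any shipments with matching supplier_id has cost > 51.
Keep rows where that is false.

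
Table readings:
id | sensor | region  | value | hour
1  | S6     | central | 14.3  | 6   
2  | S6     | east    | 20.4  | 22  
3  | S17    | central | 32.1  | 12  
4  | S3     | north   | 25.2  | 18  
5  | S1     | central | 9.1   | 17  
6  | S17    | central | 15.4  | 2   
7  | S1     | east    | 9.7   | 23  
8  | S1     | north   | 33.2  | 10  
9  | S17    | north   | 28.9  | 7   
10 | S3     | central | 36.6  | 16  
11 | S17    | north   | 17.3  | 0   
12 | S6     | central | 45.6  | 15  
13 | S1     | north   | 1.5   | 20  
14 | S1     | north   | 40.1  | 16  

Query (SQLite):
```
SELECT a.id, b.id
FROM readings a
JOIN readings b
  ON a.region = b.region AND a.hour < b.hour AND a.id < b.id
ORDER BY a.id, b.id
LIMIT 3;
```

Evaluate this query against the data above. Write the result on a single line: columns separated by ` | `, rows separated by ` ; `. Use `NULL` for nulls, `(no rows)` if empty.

1 | 3 ; 1 | 5 ; 1 | 10

Pairs (a,b) with same region, a.hour < b.hour, a.id < b.id.
region groups: central:{1,3,5,6,10,12} east:{2,7} north:{4,8,9,11,13,14}
Ordered by (a.id, b.id); first 3.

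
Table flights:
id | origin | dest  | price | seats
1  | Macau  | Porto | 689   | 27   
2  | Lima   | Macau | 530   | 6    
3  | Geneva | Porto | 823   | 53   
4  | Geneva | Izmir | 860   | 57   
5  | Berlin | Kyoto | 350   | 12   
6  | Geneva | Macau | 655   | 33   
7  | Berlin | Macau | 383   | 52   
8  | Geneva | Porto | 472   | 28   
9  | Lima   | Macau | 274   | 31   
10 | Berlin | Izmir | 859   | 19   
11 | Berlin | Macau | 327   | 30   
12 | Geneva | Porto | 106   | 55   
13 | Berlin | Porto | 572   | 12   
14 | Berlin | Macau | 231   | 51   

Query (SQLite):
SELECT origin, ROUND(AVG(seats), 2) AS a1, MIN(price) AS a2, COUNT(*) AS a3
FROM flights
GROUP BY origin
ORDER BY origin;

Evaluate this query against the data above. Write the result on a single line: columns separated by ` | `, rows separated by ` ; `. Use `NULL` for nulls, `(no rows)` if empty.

Group flights by origin.
Per group compute: ROUND(AVG(seats), 2), MIN(price), COUNT(*).
  Berlin: ids {5, 7, 10, 11, 13, 14} → ROUND(AVG(seats), 2)=29.33, MIN(price)=231, COUNT(*)=6
  Geneva: ids {3, 4, 6, 8, 12} → ROUND(AVG(seats), 2)=45.2, MIN(price)=106, COUNT(*)=5
  Lima: ids {2, 9} → ROUND(AVG(seats), 2)=18.5, MIN(price)=274, COUNT(*)=2
  Macau: ids {1} → ROUND(AVG(seats), 2)=27, MIN(price)=689, COUNT(*)=1

Berlin | 29.33 | 231 | 6 ; Geneva | 45.2 | 106 | 5 ; Lima | 18.5 | 274 | 2 ; Macau | 27 | 689 | 1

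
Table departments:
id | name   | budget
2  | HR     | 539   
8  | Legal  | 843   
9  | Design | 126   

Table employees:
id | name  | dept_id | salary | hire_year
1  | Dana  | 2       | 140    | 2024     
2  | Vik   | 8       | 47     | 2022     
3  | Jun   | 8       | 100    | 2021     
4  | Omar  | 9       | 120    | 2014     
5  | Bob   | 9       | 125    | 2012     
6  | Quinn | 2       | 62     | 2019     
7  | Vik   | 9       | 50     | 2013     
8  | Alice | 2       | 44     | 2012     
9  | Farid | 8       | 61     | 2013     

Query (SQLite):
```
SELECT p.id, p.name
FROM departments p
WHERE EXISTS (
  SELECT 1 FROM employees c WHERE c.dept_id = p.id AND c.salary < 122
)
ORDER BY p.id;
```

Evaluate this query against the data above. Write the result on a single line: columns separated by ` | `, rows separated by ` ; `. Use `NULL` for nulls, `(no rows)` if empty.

2 | HR ; 8 | Legal ; 9 | Design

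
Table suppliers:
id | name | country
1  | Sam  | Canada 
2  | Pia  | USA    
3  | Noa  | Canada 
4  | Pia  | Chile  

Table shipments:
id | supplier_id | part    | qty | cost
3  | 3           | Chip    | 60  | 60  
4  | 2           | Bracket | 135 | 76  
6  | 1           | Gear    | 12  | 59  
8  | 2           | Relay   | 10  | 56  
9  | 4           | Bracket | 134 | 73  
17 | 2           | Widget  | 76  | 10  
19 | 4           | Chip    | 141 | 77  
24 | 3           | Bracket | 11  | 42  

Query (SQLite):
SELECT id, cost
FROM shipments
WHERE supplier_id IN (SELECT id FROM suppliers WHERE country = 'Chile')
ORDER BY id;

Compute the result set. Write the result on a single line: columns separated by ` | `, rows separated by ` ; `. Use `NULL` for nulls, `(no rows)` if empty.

9 | 73 ; 19 | 77

Inner query: suppliers.id where country = 'Chile'.
Outer: keep shipments rows whose supplier_id is in that set.
Inner query → {4}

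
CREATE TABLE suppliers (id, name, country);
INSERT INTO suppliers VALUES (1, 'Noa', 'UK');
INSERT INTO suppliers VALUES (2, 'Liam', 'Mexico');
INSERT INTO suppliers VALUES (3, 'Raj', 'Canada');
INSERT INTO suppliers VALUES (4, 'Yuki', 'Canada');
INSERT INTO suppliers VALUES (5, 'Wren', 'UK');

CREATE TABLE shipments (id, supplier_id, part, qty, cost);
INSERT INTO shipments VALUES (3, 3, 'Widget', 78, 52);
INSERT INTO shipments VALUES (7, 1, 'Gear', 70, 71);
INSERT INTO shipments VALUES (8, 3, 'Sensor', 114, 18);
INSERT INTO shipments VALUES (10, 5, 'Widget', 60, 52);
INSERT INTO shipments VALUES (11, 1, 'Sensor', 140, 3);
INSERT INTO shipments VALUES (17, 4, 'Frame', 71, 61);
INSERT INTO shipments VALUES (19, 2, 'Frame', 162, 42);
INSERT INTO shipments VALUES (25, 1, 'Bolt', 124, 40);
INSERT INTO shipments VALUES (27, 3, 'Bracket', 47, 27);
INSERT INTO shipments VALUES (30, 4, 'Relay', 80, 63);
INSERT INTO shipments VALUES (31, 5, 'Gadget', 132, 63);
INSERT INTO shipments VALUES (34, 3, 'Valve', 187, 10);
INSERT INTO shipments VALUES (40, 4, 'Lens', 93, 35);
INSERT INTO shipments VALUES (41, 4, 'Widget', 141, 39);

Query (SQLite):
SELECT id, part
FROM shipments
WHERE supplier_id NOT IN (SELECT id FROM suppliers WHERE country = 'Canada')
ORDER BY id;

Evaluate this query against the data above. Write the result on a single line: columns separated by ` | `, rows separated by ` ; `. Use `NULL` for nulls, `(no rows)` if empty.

7 | Gear ; 10 | Widget ; 11 | Sensor ; 19 | Frame ; 25 | Bolt ; 31 | Gadget

Inner query: suppliers.id where country = 'Canada'.
Outer: keep shipments rows whose supplier_id is not in that set.
Inner query → {3, 4}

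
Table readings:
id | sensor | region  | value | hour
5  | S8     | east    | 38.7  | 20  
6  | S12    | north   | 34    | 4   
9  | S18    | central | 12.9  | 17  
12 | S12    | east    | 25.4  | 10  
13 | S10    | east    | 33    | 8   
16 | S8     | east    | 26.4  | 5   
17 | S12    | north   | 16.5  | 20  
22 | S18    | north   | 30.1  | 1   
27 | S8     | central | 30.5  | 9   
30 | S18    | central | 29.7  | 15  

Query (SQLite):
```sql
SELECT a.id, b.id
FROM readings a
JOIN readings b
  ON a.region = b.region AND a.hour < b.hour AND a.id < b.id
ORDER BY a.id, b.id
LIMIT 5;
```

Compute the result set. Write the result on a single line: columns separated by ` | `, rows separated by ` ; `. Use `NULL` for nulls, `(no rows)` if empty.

6 | 17 ; 27 | 30

Pairs (a,b) with same region, a.hour < b.hour, a.id < b.id.
region groups: central:{9,27,30} east:{5,12,13,16} north:{6,17,22}
Ordered by (a.id, b.id); first 5.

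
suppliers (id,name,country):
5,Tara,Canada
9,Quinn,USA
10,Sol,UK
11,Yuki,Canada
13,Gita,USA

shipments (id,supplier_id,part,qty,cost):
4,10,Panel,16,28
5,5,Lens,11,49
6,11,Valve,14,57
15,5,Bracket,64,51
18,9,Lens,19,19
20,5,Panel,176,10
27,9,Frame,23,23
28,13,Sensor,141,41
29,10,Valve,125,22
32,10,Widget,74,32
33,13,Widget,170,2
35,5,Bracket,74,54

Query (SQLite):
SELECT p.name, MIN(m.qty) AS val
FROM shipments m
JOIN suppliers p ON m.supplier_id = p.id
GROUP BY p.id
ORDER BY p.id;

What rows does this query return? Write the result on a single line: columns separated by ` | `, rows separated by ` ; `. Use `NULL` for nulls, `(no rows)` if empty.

Join each shipments row to its suppliers via supplier_id.
Group joined rows by suppliers.id; compute MIN(m.qty) per group.
  5: ids {5, 15, 20, 35} → MIN(m.qty)=11
  9: ids {18, 27} → MIN(m.qty)=19
  10: ids {4, 29, 32} → MIN(m.qty)=16
  11: ids {6} → MIN(m.qty)=14
  13: ids {28, 33} → MIN(m.qty)=141

Tara | 11 ; Quinn | 19 ; Sol | 16 ; Yuki | 14 ; Gita | 141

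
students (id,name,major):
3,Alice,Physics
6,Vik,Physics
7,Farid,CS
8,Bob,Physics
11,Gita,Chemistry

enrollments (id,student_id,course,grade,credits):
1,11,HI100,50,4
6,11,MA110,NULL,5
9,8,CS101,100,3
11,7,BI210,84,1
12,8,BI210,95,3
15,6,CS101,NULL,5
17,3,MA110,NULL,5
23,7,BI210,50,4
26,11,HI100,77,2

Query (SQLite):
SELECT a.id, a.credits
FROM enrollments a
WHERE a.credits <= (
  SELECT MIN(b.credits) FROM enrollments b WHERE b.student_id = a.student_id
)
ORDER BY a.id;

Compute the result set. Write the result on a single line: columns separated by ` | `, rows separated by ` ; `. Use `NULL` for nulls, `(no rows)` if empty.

For each enrollments row a, compute MIN(credits) over rows sharing a.student_id.
Keep row a if a.credits <= that per-group MIN.
  student_id=3: MIN(credits) = 5
  student_id=6: MIN(credits) = 5
  student_id=7: MIN(credits) = 1
  student_id=8: MIN(credits) = 3
  student_id=11: MIN(credits) = 2

9 | 3 ; 11 | 1 ; 12 | 3 ; 15 | 5 ; 17 | 5 ; 26 | 2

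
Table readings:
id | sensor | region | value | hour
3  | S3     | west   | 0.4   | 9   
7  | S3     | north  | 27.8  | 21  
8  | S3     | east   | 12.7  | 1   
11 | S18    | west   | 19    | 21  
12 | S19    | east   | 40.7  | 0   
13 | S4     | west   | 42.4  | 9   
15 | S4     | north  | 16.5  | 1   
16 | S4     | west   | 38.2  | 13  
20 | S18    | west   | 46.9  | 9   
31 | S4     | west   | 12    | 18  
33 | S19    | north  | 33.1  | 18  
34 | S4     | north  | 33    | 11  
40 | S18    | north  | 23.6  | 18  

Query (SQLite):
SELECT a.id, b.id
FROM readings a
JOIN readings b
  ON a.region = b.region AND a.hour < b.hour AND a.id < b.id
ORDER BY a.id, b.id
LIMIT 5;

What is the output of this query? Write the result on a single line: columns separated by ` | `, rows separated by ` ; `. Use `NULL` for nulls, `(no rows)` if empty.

Pairs (a,b) with same region, a.hour < b.hour, a.id < b.id.
region groups: east:{8,12} north:{7,15,33,34,40} west:{3,11,13,16,20,31}
Ordered by (a.id, b.id); first 5.

3 | 11 ; 3 | 16 ; 3 | 31 ; 13 | 16 ; 13 | 31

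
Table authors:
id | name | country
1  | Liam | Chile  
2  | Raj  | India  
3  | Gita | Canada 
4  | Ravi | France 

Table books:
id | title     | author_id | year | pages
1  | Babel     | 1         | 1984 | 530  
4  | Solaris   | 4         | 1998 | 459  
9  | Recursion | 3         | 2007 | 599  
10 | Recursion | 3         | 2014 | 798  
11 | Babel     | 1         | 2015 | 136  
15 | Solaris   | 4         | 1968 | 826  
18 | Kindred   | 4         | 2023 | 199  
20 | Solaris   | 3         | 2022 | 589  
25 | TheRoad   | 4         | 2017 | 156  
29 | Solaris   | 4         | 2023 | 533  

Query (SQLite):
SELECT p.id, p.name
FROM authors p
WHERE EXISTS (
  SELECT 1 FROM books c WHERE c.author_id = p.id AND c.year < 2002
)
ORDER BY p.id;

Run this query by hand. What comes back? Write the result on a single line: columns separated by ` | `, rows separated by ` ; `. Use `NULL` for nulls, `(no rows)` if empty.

1 | Liam ; 4 | Ravi

For each authors row, check whether any books with matching author_id has year < 2002.
Keep rows where that is true.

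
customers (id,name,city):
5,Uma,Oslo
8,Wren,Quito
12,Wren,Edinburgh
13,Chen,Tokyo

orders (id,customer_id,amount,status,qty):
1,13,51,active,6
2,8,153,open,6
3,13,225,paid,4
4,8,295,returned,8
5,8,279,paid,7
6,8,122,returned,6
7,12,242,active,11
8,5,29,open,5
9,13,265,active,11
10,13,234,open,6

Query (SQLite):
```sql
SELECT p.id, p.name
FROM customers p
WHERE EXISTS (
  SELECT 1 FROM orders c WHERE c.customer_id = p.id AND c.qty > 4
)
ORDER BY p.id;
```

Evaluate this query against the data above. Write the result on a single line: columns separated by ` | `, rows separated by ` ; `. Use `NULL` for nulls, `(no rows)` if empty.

For each customers row, check whether any orders with matching customer_id has qty > 4.
Keep rows where that is true.

5 | Uma ; 8 | Wren ; 12 | Wren ; 13 | Chen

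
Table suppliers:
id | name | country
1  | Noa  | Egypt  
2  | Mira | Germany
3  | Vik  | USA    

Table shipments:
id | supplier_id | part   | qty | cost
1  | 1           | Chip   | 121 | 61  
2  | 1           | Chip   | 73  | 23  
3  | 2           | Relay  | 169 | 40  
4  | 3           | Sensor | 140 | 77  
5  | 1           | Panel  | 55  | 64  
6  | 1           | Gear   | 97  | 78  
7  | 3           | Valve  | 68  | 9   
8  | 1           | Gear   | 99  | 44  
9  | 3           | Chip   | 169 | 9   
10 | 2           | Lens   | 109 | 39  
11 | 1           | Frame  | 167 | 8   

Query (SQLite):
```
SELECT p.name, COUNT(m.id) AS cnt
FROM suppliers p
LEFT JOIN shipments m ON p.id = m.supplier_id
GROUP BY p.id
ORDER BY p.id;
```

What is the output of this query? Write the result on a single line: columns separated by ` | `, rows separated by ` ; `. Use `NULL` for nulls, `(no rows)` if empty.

Noa | 6 ; Mira | 2 ; Vik | 3

LEFT JOIN keeps every suppliers row; unmatched ones get NULL for shipments columns.
Group by suppliers.id and compute COUNT(m.id). COUNT(col) of an all-NULL group is 0.
  1: ids {1, 2, 5, 6, 8, 11} → COUNT(m.id)=6
  2: ids {3, 10} → COUNT(m.id)=2
  3: ids {4, 7, 9} → COUNT(m.id)=3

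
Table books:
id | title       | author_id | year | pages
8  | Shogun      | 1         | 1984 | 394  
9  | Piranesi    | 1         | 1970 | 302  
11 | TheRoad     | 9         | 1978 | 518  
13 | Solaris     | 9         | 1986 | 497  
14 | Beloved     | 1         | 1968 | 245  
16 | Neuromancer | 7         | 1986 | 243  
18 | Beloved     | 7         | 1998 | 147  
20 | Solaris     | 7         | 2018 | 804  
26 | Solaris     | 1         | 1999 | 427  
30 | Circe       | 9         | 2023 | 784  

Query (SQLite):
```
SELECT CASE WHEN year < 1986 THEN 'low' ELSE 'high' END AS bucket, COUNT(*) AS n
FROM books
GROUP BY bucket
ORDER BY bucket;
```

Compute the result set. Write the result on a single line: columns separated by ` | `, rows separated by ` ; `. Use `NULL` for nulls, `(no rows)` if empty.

high | 6 ; low | 4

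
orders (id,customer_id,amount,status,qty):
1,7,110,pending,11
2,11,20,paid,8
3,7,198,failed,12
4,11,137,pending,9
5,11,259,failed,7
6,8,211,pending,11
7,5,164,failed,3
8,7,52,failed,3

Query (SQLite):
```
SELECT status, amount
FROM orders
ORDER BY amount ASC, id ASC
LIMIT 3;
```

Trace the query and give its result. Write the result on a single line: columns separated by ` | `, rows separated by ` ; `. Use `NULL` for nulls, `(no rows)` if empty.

paid | 20 ; failed | 52 ; pending | 110

Sort by amount asc, tiebreak id asc: (20, id=2), (52, id=8), (110, id=1), (137, id=4), (164, id=7), (198, id=3) …. Take first 3.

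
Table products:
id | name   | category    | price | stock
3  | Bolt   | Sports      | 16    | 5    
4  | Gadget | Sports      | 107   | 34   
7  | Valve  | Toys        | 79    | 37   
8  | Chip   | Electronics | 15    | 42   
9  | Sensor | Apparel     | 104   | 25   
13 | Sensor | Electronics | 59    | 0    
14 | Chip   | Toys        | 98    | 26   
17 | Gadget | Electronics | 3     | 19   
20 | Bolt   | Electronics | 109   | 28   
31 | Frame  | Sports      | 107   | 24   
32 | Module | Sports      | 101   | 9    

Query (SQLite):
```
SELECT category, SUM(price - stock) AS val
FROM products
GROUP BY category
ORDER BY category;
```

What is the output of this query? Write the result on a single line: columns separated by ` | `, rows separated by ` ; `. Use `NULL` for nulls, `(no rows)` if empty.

For each row compute price - stock.
Group by category; take SUM of the expression per group.
  Apparel: ids {9} → SUM(price - stock)=79
  Electronics: ids {8, 13, 17, 20} → SUM(price - stock)=97
  Sports: ids {3, 4, 31, 32} → SUM(price - stock)=259
  Toys: ids {7, 14} → SUM(price - stock)=114

Apparel | 79 ; Electronics | 97 ; Sports | 259 ; Toys | 114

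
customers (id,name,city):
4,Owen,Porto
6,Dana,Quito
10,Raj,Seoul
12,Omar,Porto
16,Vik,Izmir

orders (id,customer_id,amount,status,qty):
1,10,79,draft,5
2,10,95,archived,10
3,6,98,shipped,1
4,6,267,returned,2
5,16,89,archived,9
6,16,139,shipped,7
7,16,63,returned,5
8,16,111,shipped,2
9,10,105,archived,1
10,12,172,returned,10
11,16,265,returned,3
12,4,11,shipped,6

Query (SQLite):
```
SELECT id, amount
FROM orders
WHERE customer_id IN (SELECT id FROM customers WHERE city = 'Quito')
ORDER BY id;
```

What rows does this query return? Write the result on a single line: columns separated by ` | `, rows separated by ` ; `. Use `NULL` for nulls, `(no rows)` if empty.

Inner query: customers.id where city = 'Quito'.
Outer: keep orders rows whose customer_id is in that set.
Inner query → {6}

3 | 98 ; 4 | 267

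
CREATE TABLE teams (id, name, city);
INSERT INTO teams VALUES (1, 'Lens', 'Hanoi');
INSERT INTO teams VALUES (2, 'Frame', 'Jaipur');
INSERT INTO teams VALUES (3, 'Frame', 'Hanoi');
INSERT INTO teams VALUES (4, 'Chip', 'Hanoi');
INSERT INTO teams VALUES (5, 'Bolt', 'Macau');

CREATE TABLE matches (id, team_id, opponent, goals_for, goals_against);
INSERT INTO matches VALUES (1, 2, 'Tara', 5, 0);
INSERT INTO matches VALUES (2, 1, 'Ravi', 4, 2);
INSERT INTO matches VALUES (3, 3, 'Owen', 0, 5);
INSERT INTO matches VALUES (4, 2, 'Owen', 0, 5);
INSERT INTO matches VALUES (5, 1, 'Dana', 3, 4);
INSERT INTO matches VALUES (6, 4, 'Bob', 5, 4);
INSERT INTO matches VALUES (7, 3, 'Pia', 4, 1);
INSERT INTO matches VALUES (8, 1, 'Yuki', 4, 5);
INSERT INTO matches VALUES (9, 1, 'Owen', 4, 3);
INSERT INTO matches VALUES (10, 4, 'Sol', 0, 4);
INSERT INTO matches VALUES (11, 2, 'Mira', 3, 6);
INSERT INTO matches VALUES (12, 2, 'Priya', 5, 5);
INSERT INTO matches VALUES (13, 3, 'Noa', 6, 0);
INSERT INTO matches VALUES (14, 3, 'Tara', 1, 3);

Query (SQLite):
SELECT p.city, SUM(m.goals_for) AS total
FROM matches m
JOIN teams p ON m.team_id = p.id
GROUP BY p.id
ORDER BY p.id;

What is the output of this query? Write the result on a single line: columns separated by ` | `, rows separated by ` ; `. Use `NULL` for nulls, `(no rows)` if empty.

Hanoi | 15 ; Jaipur | 13 ; Hanoi | 11 ; Hanoi | 5

Join each matches row to its teams via team_id.
Group joined rows by teams.id; compute SUM(m.goals_for) per group.
  1: ids {2, 5, 8, 9} → SUM(m.goals_for)=15
  2: ids {1, 4, 11, 12} → SUM(m.goals_for)=13
  3: ids {3, 7, 13, 14} → SUM(m.goals_for)=11
  4: ids {6, 10} → SUM(m.goals_for)=5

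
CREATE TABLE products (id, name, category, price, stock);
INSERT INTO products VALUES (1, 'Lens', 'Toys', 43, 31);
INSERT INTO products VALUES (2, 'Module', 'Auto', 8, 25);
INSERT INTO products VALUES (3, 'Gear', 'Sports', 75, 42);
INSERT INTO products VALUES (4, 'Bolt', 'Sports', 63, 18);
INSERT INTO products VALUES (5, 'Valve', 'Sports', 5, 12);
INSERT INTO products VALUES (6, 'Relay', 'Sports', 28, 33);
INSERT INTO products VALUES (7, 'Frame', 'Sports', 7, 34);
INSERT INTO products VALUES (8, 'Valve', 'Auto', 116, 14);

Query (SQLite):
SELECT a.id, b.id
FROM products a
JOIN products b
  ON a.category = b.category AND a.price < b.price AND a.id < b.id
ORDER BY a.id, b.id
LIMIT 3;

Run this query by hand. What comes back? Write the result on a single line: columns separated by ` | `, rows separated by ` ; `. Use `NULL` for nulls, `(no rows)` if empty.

Pairs (a,b) with same category, a.price < b.price, a.id < b.id.
category groups: Auto:{2,8} Sports:{3,4,5,6,7} Toys:{1}
Ordered by (a.id, b.id); first 3.

2 | 8 ; 5 | 6 ; 5 | 7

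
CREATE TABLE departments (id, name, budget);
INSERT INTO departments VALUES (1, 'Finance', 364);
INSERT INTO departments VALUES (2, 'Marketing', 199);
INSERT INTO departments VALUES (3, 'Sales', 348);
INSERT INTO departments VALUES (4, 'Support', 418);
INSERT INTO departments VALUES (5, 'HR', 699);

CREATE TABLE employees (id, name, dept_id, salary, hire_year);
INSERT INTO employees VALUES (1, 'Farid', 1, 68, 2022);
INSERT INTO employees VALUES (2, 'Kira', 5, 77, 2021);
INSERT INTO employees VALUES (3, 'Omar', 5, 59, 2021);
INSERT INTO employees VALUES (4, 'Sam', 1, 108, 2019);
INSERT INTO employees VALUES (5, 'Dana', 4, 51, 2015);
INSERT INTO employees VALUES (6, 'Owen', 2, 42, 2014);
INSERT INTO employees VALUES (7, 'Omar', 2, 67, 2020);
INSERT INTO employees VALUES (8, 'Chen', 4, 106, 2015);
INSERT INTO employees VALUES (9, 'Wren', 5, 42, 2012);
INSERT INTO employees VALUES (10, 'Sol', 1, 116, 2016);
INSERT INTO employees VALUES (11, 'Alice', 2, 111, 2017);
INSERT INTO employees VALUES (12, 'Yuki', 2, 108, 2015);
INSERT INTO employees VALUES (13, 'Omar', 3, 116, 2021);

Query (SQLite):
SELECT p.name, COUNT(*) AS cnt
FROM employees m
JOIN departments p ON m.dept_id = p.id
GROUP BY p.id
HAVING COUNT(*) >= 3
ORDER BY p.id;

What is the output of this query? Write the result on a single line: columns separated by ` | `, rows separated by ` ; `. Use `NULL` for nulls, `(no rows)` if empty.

Join each employees row to its departments via dept_id.
Group joined rows by departments.id; compute COUNT(*) per group.
HAVING: keep groups with count ≥ 3.
  1: ids {1, 4, 10} → COUNT(*)=3
  2: ids {6, 7, 11, 12} → COUNT(*)=4
  3: ids {13} → COUNT(*)=1
  4: ids {5, 8} → COUNT(*)=2
  5: ids {2, 3, 9} → COUNT(*)=3

Finance | 3 ; Marketing | 4 ; HR | 3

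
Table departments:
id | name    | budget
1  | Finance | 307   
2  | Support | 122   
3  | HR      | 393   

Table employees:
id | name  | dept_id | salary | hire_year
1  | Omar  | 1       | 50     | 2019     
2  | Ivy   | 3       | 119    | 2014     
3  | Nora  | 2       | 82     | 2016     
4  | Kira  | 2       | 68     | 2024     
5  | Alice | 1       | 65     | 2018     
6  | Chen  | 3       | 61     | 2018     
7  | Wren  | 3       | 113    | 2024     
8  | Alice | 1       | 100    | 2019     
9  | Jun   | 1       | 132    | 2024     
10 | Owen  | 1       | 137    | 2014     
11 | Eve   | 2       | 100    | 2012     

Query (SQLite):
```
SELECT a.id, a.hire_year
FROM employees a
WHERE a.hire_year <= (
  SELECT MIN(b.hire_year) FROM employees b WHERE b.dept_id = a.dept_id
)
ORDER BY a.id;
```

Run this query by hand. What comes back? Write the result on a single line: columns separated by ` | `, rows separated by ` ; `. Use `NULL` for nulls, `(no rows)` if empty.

For each employees row a, compute MIN(hire_year) over rows sharing a.dept_id.
Keep row a if a.hire_year <= that per-group MIN.
  dept_id=1: MIN(hire_year) = 2014
  dept_id=2: MIN(hire_year) = 2012
  dept_id=3: MIN(hire_year) = 2014

2 | 2014 ; 10 | 2014 ; 11 | 2012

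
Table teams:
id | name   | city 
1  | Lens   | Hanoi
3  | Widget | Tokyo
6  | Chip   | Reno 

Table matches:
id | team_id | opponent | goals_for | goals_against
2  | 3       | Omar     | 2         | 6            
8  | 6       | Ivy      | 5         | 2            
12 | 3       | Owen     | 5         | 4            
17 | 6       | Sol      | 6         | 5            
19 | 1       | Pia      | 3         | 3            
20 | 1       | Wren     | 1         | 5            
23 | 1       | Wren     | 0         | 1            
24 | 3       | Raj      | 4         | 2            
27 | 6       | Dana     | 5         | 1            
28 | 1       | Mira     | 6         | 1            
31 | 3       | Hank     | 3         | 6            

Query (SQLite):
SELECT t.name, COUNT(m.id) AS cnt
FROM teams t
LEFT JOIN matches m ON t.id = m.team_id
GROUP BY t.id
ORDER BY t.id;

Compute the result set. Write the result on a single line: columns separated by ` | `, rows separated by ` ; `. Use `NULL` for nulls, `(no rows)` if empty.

LEFT JOIN keeps every teams row; unmatched ones get NULL for matches columns.
Group by teams.id and compute COUNT(m.id). COUNT(col) of an all-NULL group is 0.
  1: ids {19, 20, 23, 28} → COUNT(m.id)=4
  3: ids {2, 12, 24, 31} → COUNT(m.id)=4
  6: ids {8, 17, 27} → COUNT(m.id)=3

Lens | 4 ; Widget | 4 ; Chip | 3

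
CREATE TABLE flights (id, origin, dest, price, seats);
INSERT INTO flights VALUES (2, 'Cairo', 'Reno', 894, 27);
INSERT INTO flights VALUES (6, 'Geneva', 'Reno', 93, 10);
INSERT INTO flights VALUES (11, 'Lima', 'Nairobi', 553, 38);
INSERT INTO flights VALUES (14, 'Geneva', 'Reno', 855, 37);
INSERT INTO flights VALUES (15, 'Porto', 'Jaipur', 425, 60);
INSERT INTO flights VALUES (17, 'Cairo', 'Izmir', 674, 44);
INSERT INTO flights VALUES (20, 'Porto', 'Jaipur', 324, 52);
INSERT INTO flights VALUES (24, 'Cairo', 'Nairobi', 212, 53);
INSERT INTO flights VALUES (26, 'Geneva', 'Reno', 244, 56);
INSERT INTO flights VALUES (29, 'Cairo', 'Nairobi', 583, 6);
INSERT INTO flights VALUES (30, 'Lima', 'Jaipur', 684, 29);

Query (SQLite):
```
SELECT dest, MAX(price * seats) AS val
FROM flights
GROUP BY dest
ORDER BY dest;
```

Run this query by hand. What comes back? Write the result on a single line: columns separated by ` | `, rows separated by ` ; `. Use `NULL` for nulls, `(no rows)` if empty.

Izmir | 29656 ; Jaipur | 25500 ; Nairobi | 21014 ; Reno | 31635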